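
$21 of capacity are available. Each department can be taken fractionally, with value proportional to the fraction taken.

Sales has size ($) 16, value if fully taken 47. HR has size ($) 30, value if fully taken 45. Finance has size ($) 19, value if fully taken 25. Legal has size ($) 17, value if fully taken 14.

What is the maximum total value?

54.5

Sort by value density: Sales 47/16≈2.94, HR 45/30≈1.5, Finance 25/19≈1.32, Legal 14/17≈0.824.
Take all of Sales (16 $, value 47) — 5 $ left.
Fill the last 5 $ with part of HR: 5/30 of it earns 7.5.
Total value = 54.5.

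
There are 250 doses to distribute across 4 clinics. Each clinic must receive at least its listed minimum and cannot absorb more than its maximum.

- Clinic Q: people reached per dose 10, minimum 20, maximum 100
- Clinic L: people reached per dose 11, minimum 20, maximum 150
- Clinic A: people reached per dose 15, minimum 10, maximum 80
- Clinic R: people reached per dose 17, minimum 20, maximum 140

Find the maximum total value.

Meeting every minimum uses 20+20+10+20 = 70 doses, leaving 180.
Order the clinics by people reached per dose: Clinic R 17 > Clinic A 15 > Clinic L 11 > Clinic Q 10.
Clinic R: +120 to 140 (cap) ; 60 left.
Only 60 left; Clinic A takes them to reach 70.
Total = 10×20 + 11×20 + 15×70 + 17×140 = 3850.

3850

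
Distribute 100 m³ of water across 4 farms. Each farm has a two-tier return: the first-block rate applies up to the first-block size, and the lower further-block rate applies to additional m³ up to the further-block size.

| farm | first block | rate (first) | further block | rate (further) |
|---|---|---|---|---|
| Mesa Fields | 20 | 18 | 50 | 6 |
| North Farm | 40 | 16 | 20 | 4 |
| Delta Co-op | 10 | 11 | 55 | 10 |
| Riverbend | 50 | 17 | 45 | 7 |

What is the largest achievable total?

Treat each block as its own option and order by rate: Mesa Fields/tier1 18 > Riverbend/tier1 17 > North Farm/tier1 16 > Delta Co-op/tier1 11 > Delta Co-op/tier2 10 > Riverbend/tier2 7 > Mesa Fields/tier2 6 > North Farm/tier2 4.
Fill Mesa Fields tier1 block (20 at 18) — 80 left.
Riverbend/tier1 (17): +50 — 30 left.
30 remain; put them into North Farm tier1 at 16.
Total = 18×20 + 17×50 + 16×30 = 1690.

1690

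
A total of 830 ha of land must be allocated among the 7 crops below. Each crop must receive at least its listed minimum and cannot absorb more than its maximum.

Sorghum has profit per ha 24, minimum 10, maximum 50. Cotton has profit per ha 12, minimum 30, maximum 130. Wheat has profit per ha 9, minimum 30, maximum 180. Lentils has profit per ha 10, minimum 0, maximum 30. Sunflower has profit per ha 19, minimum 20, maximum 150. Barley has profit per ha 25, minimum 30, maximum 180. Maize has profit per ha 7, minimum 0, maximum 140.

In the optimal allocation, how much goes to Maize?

110

Meeting every minimum uses 10+30+30+0+20+30+0 = 120 ha, leaving 710.
Order the crops by profit per ha: Barley 25 > Sorghum 24 > Sunflower 19 > Cotton 12 > Lentils 10 > Wheat 9 > Maize 7.
Give Barley 150 more to hit its cap of 180 ; 560 left.
Sorghum: +40 to 50 (cap) ; 520 left.
Sunflower: +130 to 150 (cap) ; 390 left.
Give Cotton 100 more to hit its cap of 130 ; 290 left.
Lentils: +30 to 30 (cap) ; 260 left.
Wheat takes 150 more to reach its cap of 180 ; 110 left.
Maize: +110 (room for 140) → 110. Pool exhausted.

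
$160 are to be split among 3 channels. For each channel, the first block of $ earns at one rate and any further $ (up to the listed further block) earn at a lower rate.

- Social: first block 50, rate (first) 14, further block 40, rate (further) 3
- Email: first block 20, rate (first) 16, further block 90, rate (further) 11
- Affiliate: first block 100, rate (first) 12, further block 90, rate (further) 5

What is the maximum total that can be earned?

Order all 6 blocks by rate: Email/T1 16 > Social/T1 14 > Affiliate/T1 12 > Email/T2 11 > Affiliate/T2 5 > Social/T2 3.
Email T1 at 16: fill all 20 ; 140 left.
Social T1 at 14: fill all 50 ; 90 left.
90 remain; put them into Affiliate T1 at 12.
Total = 16×20 + 14×50 + 12×90 = 2100.

2100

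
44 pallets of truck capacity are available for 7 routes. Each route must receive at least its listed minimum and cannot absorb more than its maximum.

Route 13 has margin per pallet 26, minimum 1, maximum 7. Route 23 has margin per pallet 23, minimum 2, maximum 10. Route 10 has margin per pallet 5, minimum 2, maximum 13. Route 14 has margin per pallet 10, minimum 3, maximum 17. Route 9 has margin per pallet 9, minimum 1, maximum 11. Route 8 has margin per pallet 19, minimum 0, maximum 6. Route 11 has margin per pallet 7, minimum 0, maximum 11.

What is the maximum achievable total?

724

Meeting every minimum uses 1+2+2+3+1+0+0 = 9 pallets, leaving 35.
Highest margin per pallet first: Route 13 26 > Route 23 23 > Route 8 19 > Route 14 10 > Route 9 9 > Route 11 7 > Route 10 5.
Give Route 13 6 more to hit its cap of 7 → 29 left.
Route 23: +8 to 10 (cap) → 21 left.
Route 8 takes 6 more to reach its cap of 6 → 15 left.
Give Route 14 14 more to hit its cap of 17 → 1 left.
Only 1 left; Route 9 takes them to reach 2.
Total = 26×7 + 23×10 + 5×2 + 10×17 + 9×2 + 19×6 = 724.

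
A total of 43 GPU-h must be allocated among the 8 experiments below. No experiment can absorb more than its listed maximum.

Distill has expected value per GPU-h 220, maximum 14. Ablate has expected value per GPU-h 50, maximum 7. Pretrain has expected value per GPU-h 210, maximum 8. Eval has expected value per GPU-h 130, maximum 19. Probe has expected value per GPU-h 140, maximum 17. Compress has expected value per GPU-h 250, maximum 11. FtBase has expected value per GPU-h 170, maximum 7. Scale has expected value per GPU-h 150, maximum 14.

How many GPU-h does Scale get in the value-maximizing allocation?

3

Highest expected value per GPU-h first: Compress 250 > Distill 220 > Pretrain 210 > FtBase 170 > Scale 150 > Probe 140 > Eval 130 > Ablate 50.
Compress takes 11 to reach its cap of 11 ; 32 left.
Give Distill 14 to hit its cap of 14 ; 18 left.
Pretrain takes 8 to reach its cap of 8 ; 10 left.
FtBase: +7 to 7 (cap) ; 3 left.
Scale: +3 (room for 14) → 3. Pool exhausted.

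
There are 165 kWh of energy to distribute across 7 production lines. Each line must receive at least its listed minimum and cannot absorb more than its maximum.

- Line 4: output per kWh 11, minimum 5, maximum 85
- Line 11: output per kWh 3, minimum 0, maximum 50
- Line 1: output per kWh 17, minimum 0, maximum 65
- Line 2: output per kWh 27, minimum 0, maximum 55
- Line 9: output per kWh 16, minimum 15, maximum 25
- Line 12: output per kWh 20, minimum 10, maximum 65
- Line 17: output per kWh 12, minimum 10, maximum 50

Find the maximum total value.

3455

Meeting every minimum uses 5+0+0+0+15+10+10 = 40 kWh, leaving 125.
Rank by output per kWh: Line 2 27 > Line 12 20 > Line 1 17 > Line 9 16 > Line 17 12 > Line 4 11 > Line 11 3.
Line 2 takes 55 more to reach its cap of 55 — 70 left.
Line 12: +55 to 65 (cap) — 15 left.
Only 15 left; Line 1 takes them to reach 15.
Total = 11×5 + 17×15 + 27×55 + 16×15 + 20×65 + 12×10 = 3455.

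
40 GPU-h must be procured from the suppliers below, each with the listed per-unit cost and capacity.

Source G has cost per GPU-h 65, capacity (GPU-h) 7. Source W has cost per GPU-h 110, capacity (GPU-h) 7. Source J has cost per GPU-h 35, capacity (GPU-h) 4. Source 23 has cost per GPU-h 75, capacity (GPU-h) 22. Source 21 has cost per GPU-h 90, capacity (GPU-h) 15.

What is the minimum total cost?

Cheapest first:
Take 4 from Source J at 35 — need 36 more.
Source G (65): use full 7 — 29 GPU-h to go.
Take 22 from Source 23 at 75 — need 7 more.
Source 21 (90): take the remaining 7 — done.
Source W: unused.
Cost = 4×35 + 7×65 + 22×75 + 7×90 = 2875.

2875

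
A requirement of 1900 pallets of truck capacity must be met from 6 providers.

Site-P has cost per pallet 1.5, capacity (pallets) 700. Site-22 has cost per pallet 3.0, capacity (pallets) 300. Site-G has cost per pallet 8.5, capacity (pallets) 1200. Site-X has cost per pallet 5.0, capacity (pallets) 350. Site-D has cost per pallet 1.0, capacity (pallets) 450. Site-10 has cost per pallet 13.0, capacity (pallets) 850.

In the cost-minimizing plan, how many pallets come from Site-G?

Cheapest first:
Site-D (1.0): use full 450 — 1450 pallets to go.
Take 700 from Site-P at 1.5 — need 750 more.
Take 300 from Site-22 at 3.0 — need 450 more.
Site-X at 5.0: take all 350 pallets — 100 still needed.
Site-G (8.5): take the remaining 100 — done.
Site-10: unused.

100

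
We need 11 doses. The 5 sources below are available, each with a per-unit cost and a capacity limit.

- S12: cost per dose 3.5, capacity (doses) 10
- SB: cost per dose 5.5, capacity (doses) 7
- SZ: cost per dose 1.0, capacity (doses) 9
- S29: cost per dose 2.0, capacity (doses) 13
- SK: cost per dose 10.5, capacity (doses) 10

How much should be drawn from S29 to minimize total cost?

Use sources in increasing cost order.
SZ at 1.0: take all 9 doses → 2 still needed.
S29 (2.0): take the remaining 2 → done.
S12, SB, SK: unused.

2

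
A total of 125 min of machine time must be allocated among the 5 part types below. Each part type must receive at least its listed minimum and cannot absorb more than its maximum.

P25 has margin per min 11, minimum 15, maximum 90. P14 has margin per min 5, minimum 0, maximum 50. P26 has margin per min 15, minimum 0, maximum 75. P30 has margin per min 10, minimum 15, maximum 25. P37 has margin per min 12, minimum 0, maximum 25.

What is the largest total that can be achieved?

Meeting every minimum uses 15+0+0+15+0 = 30 min, leaving 95.
Order the part types by margin per min: P26 15 > P37 12 > P25 11 > P30 10 > P14 5.
P26: +75 to 75 (cap) — 20 left.
P37: +20 (room for 25) → 20. Pool exhausted.
Total = 11×15 + 15×75 + 10×15 + 12×20 = 1680.

1680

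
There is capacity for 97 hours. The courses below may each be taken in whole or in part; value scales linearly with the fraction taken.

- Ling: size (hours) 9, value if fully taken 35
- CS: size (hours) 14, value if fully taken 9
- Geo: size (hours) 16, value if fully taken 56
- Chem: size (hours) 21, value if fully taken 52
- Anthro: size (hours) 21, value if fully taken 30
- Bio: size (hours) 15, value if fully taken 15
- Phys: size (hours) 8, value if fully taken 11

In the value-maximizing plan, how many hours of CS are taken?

7

Best value per unit of size first: Ling 35/9≈3.89, Geo 56/16≈3.5, Chem 52/21≈2.48, Anthro 30/21≈1.43, Phys 11/8≈1.38, Bio 15/15≈1, CS 9/14≈0.643.
All 9 hours of Ling fit (value 35) — 88 remain.
All 16 hours of Geo fit (value 56) — 72 remain.
All 21 hours of Chem fit (value 52) — 51 remain.
All 21 hours of Anthro fit (value 30) — 30 remain.
All 8 hours of Phys fit (value 11) — 22 remain.
Bio: take in full, 15 hours for value 15 — 7 left.
Only 7 hours remain; take 7/14 of CS for value 9×7/14 = 4.5.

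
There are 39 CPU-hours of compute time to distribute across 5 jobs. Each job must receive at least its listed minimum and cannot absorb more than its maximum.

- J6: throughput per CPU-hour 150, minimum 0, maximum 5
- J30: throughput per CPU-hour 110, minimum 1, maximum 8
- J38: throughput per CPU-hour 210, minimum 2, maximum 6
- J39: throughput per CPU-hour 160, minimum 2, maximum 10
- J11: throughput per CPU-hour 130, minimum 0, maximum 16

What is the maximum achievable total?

Meeting every minimum uses 0+1+2+2+0 = 5 CPU-hours, leaving 34.
Order the jobs by throughput per CPU-hour: J38 210 > J39 160 > J6 150 > J11 130 > J30 110.
J38: +4 to 6 (cap) → 30 left.
J39: +8 to 10 (cap) → 22 left.
J6: +5 to 5 (cap) → 17 left.
J11: +16 to 16 (cap) → 1 left.
Only 1 left; J30 takes them to reach 2.
Total = 150×5 + 110×2 + 210×6 + 160×10 + 130×16 = 5910.

5910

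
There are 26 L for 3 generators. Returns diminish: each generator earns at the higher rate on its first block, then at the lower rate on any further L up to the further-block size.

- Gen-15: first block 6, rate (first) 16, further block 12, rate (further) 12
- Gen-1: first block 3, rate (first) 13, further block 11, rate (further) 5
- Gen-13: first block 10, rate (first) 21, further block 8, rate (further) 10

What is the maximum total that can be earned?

429

Rank every tier by rate: Gen-13/T1 21 > Gen-15/T1 16 > Gen-1/T1 13 > Gen-15/T2 12 > Gen-13/T2 10 > Gen-1/T2 5.
Gen-13/T1 (21): +10 → 16 left.
Fill Gen-15 T1 block (6 at 16) → 10 left.
Fill Gen-1 T1 block (3 at 13) → 7 left.
Gen-15 T2 at 12: only 7 left, fill 7.
Total = 21×10 + 16×6 + 13×3 + 12×7 = 429.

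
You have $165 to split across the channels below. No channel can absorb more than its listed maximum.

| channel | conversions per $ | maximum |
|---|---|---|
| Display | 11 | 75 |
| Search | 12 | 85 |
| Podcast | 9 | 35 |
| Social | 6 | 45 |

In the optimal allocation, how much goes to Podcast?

Order the channels by conversions per $: Search 12 > Display 11 > Podcast 9 > Social 6.
Search takes 85 to reach its cap of 85 ; 80 left.
Give Display 75 to hit its cap of 75 ; 5 left.
Podcast: +5 (room for 35) → 5. Pool exhausted.

5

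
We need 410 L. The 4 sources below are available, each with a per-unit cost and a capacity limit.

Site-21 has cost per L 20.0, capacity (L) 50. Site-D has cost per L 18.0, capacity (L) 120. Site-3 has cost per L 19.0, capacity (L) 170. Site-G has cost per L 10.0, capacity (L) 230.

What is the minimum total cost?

5600

Fill from the cheapest source first.
Site-G (10.0): use full 230 — 180 L to go.
Site-D (18.0): use full 120 — 60 L to go.
Take 60 from Site-3 at 19.0 to finish.
Site-21: unused.
Cost = 230×10.0 + 120×18.0 + 60×19.0 = 5600.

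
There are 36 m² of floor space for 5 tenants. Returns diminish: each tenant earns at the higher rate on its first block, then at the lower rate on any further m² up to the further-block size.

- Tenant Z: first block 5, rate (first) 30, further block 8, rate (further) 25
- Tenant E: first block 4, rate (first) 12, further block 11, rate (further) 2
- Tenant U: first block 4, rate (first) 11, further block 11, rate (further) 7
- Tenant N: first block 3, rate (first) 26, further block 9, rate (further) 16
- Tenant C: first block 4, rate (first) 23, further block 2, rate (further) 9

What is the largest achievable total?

Rank every tier by rate: Tenant Z/first 30 > Tenant N/first 26 > Tenant Z/second 25 > Tenant C/first 23 > Tenant N/second 16 > Tenant E/first 12 > Tenant U/first 11 > Tenant C/second 9 > Tenant U/second 7 > Tenant E/second 2.
Fill Tenant Z first block (5 at 30) — 31 left.
Tenant N first at 26: fill all 3 — 28 left.
Tenant Z/second (25): +8 — 20 left.
Fill Tenant C first block (4 at 23) — 16 left.
Fill Tenant N second block (9 at 16) — 7 left.
Tenant E first at 12: fill all 4 — 3 left.
Tenant U first at 11: only 3 left, fill 3.
Total = 30×5 + 26×3 + 25×8 + 23×4 + 16×9 + 12×4 + 11×3 = 745.

745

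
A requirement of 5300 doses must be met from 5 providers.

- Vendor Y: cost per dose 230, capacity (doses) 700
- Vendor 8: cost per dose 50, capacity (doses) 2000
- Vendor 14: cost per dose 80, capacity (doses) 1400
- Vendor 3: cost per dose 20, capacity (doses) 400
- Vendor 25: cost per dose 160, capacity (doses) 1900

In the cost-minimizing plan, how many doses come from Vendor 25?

1500

Cheapest first:
Vendor 3 at 20: take all 400 doses → 4900 still needed.
Vendor 8 at 50: take all 2000 doses → 2900 still needed.
Take 1400 from Vendor 14 at 80 → need 1500 more.
Vendor 25 at 160: take 1500 of its 1900 → requirement met.
Vendor Y: unused.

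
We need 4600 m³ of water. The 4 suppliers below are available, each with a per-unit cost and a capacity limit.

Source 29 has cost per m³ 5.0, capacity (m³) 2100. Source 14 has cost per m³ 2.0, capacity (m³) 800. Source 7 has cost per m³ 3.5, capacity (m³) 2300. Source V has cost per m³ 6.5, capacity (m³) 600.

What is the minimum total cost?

17150

Use suppliers in increasing cost order.
Source 14 at 2.0: take all 800 m³ → 3800 still needed.
Source 7 (3.5): use full 2300 → 1500 m³ to go.
Take 1500 from Source 29 at 5.0 to finish.
Source V: unused.
Cost = 800×2.0 + 2300×3.5 + 1500×5.0 = 17150.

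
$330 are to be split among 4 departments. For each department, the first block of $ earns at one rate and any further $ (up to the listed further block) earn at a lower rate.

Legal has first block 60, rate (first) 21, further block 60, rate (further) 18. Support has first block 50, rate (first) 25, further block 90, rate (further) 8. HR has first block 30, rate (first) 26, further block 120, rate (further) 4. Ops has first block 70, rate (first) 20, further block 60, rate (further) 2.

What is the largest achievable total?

Rank every tier by rate: HR/first 26 > Support/first 25 > Legal/first 21 > Ops/first 20 > Legal/second 18 > Support/second 8 > HR/second 4 > Ops/second 2.
Fill HR first block (30 at 26) → 300 left.
Support/first (25): +50 → 250 left.
Legal/first (21): +60 → 190 left.
Fill Ops first block (70 at 20) → 120 left.
Fill Legal second block (60 at 18) → 60 left.
60 remain; put them into Support second at 8.
Total = 26×30 + 25×50 + 21×60 + 20×70 + 18×60 + 8×60 = 6250.

6250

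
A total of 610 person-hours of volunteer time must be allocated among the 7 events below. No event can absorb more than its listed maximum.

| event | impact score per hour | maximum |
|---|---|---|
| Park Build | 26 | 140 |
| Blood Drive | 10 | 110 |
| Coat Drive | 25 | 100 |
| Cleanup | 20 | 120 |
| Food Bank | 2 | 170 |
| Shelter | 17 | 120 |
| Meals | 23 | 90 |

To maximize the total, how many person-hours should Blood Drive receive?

Rank by impact score per hour: Park Build 26 > Coat Drive 25 > Meals 23 > Cleanup 20 > Shelter 17 > Blood Drive 10 > Food Bank 2.
Park Build: +140 to 140 (cap) ; 470 left.
Coat Drive takes 100 to reach its cap of 100 ; 370 left.
Meals takes 90 to reach its cap of 90 ; 280 left.
Cleanup: +120 to 120 (cap) ; 160 left.
Shelter takes 120 to reach its cap of 120 ; 40 left.
Blood Drive: +40 (room for 110) → 40. Pool exhausted.

40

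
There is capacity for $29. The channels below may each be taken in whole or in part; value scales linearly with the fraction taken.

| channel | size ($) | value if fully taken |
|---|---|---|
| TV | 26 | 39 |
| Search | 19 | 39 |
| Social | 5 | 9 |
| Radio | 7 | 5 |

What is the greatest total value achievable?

55.5

Rank by value-to-size ratio: Search 39/19≈2.05, Social 9/5≈1.8, TV 39/26≈1.5, Radio 5/7≈0.714.
Take all of Search (19 $, value 39) — 10 $ left.
All 5 $ of Social fit (value 9) — 5 remain.
5 $ left: a 5/26 share of TV gives 39×5/26 = 7.5.
Total value = 55.5.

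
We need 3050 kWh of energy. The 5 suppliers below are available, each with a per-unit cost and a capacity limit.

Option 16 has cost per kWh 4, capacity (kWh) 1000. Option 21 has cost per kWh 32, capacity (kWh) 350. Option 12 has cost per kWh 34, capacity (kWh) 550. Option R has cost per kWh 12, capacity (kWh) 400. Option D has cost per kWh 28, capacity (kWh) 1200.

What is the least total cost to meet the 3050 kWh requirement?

Cheapest first:
Option 16 (4): use full 1000 ; 2050 kWh to go.
Option R at 12: take all 400 kWh ; 1650 still needed.
Take 1200 from Option D at 28 ; need 450 more.
Option 21 (32): use full 350 ; 100 kWh to go.
Take 100 from Option 12 at 34 to finish.
Cost = 1000×4 + 400×12 + 1200×28 + 350×32 + 100×34 = 57000.

57000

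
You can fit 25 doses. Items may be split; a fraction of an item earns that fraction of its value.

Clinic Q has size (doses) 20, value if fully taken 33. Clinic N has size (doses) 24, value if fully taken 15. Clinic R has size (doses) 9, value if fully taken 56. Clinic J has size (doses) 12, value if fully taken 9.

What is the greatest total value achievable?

82.4

Sort by value density: Clinic R 56/9≈6.22, Clinic Q 33/20≈1.65, Clinic J 9/12≈0.75, Clinic N 15/24≈0.625.
Clinic R: take in full, 9 doses for value 56 — 16 left.
Fill the last 16 doses with part of Clinic Q: 16/20 of it earns 26.4.
Total value = 82.4.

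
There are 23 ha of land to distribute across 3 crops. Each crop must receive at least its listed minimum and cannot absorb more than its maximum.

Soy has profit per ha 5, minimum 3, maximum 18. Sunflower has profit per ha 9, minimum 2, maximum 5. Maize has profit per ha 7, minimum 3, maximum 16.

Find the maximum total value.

165

Meeting every minimum uses 3+2+3 = 8 ha, leaving 15.
Order the crops by profit per ha: Sunflower 9 > Maize 7 > Soy 5.
Give Sunflower 3 more to hit its cap of 5 ; 12 left.
Only 12 left; Maize takes them to reach 15.
Total = 5×3 + 9×5 + 7×15 = 165.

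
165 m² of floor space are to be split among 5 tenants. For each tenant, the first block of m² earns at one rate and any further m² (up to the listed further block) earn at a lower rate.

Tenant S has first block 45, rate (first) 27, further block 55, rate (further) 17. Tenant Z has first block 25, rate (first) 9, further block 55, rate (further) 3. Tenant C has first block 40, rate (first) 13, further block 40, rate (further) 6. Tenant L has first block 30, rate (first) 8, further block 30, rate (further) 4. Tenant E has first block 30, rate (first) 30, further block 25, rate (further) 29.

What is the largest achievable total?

3905

Order all 10 blocks by rate: Tenant E/tier1 30 > Tenant E/tier2 29 > Tenant S/tier1 27 > Tenant S/tier2 17 > Tenant C/tier1 13 > Tenant Z/tier1 9 > Tenant L/tier1 8 > Tenant C/tier2 6 > Tenant L/tier2 4 > Tenant Z/tier2 3.
Tenant E/tier1 (30): +30 ; 135 left.
Tenant E/tier2 (29): +25 ; 110 left.
Fill Tenant S tier1 block (45 at 27) ; 65 left.
Fill Tenant S tier2 block (55 at 17) ; 10 left.
10 remain; put them into Tenant C tier1 at 13.
Total = 30×30 + 29×25 + 27×45 + 17×55 + 13×10 = 3905.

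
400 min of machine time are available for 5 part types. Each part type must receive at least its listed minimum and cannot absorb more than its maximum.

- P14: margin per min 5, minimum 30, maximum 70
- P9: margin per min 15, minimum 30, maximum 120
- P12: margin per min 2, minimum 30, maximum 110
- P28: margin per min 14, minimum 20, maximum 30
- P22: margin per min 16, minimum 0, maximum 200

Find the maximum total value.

Meeting every minimum uses 30+30+30+20+0 = 110 min, leaving 290.
Rank by margin per min: P22 16 > P9 15 > P28 14 > P14 5 > P12 2.
P22 takes 200 more to reach its cap of 200 → 90 left.
Give P9 90 more to hit its cap of 120 → 0 left.
Total = 5×30 + 15×120 + 2×30 + 14×20 + 16×200 = 5490.

5490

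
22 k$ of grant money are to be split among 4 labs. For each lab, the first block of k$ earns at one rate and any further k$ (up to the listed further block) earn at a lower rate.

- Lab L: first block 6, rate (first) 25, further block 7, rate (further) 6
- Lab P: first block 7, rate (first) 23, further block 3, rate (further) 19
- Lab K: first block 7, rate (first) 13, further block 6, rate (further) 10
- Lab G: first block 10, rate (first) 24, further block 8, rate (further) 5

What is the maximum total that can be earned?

Treat each block as its own option and order by rate: Lab L/T1 25 > Lab G/T1 24 > Lab P/T1 23 > Lab P/T2 19 > Lab K/T1 13 > Lab K/T2 10 > Lab L/T2 6 > Lab G/T2 5.
Fill Lab L T1 block (6 at 25) — 16 left.
Lab G T1 at 24: fill all 10 — 6 left.
6 remain; put them into Lab P T1 at 23.
Total = 25×6 + 24×10 + 23×6 = 528.

528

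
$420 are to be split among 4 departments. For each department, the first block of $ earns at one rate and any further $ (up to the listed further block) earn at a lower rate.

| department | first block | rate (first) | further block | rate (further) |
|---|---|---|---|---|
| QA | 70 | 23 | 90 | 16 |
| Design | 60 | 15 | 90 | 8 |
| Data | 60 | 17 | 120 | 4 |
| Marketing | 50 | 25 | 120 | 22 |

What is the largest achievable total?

Treat each block as its own option and order by rate: Marketing/first 25 > QA/first 23 > Marketing/second 22 > Data/first 17 > QA/second 16 > Design/first 15 > Design/second 8 > Data/second 4.
Fill Marketing first block (50 at 25) ; 370 left.
Fill QA first block (70 at 23) ; 300 left.
Marketing second at 22: fill all 120 ; 180 left.
Fill Data first block (60 at 17) ; 120 left.
Fill QA second block (90 at 16) ; 30 left.
Design/first: +30 of 60 at 15; pool empty.
Total = 25×50 + 23×70 + 22×120 + 17×60 + 16×90 + 15×30 = 8410.

8410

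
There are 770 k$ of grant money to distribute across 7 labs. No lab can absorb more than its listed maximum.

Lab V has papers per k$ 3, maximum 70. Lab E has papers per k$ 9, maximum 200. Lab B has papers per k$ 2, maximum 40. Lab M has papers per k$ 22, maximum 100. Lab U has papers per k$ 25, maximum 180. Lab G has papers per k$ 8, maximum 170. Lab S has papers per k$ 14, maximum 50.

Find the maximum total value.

10770

Highest papers per k$ first: Lab U 25 > Lab M 22 > Lab S 14 > Lab E 9 > Lab G 8 > Lab V 3 > Lab B 2.
Lab U takes 180 to reach its cap of 180 → 590 left.
Give Lab M 100 to hit its cap of 100 → 490 left.
Lab S takes 50 to reach its cap of 50 → 440 left.
Lab E: +200 to 200 (cap) → 240 left.
Lab G: +170 to 170 (cap) → 70 left.
Lab V: +70 to 70 (cap) → 0 left.
Total = 3×70 + 9×200 + 22×100 + 25×180 + 8×170 + 14×50 = 10770.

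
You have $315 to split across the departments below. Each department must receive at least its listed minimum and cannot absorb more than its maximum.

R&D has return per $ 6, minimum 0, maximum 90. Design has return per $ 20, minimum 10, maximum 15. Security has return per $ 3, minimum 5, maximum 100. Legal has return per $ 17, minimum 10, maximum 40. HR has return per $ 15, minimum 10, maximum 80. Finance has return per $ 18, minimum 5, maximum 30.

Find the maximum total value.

Meeting every minimum uses 0+10+5+10+10+5 = 40 $, leaving 275.
Order the departments by return per $: Design 20 > Finance 18 > Legal 17 > HR 15 > R&D 6 > Security 3.
Design takes 5 more to reach its cap of 15 — 270 left.
Give Finance 25 more to hit its cap of 30 — 245 left.
Give Legal 30 more to hit its cap of 40 — 215 left.
HR: +70 to 80 (cap) — 145 left.
Give R&D 90 more to hit its cap of 90 — 55 left.
Only 55 left; Security takes them to reach 60.
Total = 6×90 + 20×15 + 3×60 + 17×40 + 15×80 + 18×30 = 3440.

3440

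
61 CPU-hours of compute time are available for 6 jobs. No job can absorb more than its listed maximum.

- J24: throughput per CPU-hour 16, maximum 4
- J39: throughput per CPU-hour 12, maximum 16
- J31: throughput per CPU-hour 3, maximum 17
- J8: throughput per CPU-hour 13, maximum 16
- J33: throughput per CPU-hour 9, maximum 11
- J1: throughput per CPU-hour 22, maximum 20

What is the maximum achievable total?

Highest throughput per CPU-hour first: J1 22 > J24 16 > J8 13 > J39 12 > J33 9 > J31 3.
J1: +20 to 20 (cap) — 41 left.
Give J24 4 to hit its cap of 4 — 37 left.
J8 takes 16 to reach its cap of 16 — 21 left.
J39: +16 to 16 (cap) — 5 left.
J33: +5 (room for 11) → 5. Pool exhausted.
Total = 16×4 + 12×16 + 13×16 + 9×5 + 22×20 = 949.

949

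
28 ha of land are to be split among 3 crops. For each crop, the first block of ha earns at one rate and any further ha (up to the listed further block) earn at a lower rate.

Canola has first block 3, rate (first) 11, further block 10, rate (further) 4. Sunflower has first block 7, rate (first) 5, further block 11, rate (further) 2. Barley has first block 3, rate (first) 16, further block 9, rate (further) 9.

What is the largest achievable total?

221

Order all 6 blocks by rate: Barley/first 16 > Canola/first 11 > Barley/second 9 > Sunflower/first 5 > Canola/second 4 > Sunflower/second 2.
Fill Barley first block (3 at 16) — 25 left.
Canola first at 11: fill all 3 — 22 left.
Fill Barley second block (9 at 9) — 13 left.
Sunflower first at 5: fill all 7 — 6 left.
6 remain; put them into Canola second at 4.
Total = 16×3 + 11×3 + 9×9 + 5×7 + 4×6 = 221.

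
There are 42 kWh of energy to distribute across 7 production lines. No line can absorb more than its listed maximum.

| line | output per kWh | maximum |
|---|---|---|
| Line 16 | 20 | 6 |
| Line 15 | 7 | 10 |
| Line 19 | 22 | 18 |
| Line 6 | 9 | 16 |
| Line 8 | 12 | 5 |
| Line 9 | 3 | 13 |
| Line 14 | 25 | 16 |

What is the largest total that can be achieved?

Rank by output per kWh: Line 14 25 > Line 19 22 > Line 16 20 > Line 8 12 > Line 6 9 > Line 15 7 > Line 9 3.
Line 14: +16 to 16 (cap) → 26 left.
Line 19: +18 to 18 (cap) → 8 left.
Line 16: +6 to 6 (cap) → 2 left.
Line 8 has room for 5 but only 2 remain, so it gets 2.
Total = 20×6 + 22×18 + 12×2 + 25×16 = 940.

940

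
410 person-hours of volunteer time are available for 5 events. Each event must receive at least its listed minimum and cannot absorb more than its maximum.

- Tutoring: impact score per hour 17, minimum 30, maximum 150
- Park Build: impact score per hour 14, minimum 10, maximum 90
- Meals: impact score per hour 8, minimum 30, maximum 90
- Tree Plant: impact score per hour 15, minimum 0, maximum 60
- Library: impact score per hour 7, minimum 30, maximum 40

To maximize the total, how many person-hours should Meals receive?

80

Meeting every minimum uses 30+10+30+0+30 = 100 person-hours, leaving 310.
Highest impact score per hour first: Tutoring 17 > Tree Plant 15 > Park Build 14 > Meals 8 > Library 7.
Tutoring: +120 to 150 (cap) ; 190 left.
Tree Plant: +60 to 60 (cap) ; 130 left.
Park Build: +80 to 90 (cap) ; 50 left.
Meals: +50 (room for 60) → 80. Pool exhausted.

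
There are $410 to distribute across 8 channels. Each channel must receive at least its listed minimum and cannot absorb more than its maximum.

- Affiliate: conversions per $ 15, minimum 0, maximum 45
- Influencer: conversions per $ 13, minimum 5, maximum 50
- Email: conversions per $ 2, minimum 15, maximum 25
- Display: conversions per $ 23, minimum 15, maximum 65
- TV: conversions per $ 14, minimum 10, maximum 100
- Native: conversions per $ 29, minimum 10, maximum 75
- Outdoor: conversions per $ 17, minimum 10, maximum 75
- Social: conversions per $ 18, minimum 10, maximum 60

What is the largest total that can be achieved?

7775

Meeting every minimum uses 0+5+15+15+10+10+10+10 = 75 $, leaving 335.
Highest conversions per $ first: Native 29 > Display 23 > Social 18 > Outdoor 17 > Affiliate 15 > TV 14 > Influencer 13 > Email 2.
Give Native 65 more to hit its cap of 75 ; 270 left.
Give Display 50 more to hit its cap of 65 ; 220 left.
Social takes 50 more to reach its cap of 60 ; 170 left.
Outdoor takes 65 more to reach its cap of 75 ; 105 left.
Give Affiliate 45 more to hit its cap of 45 ; 60 left.
TV has room for 90 more but only 60 remain, so it gets 70.
Total = 15×45 + 13×5 + 2×15 + 23×65 + 14×70 + 29×75 + 17×75 + 18×60 = 7775.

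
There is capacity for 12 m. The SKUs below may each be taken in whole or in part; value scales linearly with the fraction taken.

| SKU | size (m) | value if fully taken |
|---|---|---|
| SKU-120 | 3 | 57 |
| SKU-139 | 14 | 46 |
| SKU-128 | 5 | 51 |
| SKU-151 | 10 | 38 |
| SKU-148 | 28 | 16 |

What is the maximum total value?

123.2

Rank by value-to-size ratio: SKU-120 57/3≈19, SKU-128 51/5≈10.2, SKU-151 38/10≈3.8, SKU-139 46/14≈3.29, SKU-148 16/28≈0.571.
SKU-120: take in full, 3 m for value 57 — 9 left.
SKU-128: take in full, 5 m for value 51 — 4 left.
Fill the last 4 m with part of SKU-151: 4/10 of it earns 15.2.
Total value = 123.2.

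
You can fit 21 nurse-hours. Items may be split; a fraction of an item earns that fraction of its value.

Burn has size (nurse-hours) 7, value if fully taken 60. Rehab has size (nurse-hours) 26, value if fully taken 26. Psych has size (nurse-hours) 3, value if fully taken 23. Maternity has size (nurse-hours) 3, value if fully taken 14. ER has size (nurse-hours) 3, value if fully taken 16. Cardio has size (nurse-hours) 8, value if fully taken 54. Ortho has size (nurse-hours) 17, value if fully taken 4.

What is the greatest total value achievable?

153

Best value per unit of size first: Burn 60/7≈8.57, Psych 23/3≈7.67, Cardio 54/8≈6.75, ER 16/3≈5.33, Maternity 14/3≈4.67, Rehab 26/26≈1, Ortho 4/17≈0.235.
Burn: take in full, 7 nurse-hours for value 60 ; 14 left.
Take all of Psych (3 nurse-hours, value 23) ; 11 nurse-hours left.
Take all of Cardio (8 nurse-hours, value 54) ; 3 nurse-hours left.
All 3 nurse-hours of ER fit (value 16) ; 0 remain.
Total value = 153.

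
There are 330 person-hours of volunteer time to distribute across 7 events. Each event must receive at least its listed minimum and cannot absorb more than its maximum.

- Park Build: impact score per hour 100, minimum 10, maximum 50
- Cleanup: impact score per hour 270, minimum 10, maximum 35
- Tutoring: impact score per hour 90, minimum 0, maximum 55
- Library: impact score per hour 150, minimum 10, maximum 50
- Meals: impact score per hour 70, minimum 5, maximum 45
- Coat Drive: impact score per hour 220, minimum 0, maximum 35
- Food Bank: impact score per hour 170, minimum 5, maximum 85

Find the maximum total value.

50450

Meeting every minimum uses 10+10+0+10+5+0+5 = 40 person-hours, leaving 290.
Highest impact score per hour first: Cleanup 270 > Coat Drive 220 > Food Bank 170 > Library 150 > Park Build 100 > Tutoring 90 > Meals 70.
Cleanup takes 25 more to reach its cap of 35 → 265 left.
Give Coat Drive 35 more to hit its cap of 35 → 230 left.
Food Bank: +80 to 85 (cap) → 150 left.
Give Library 40 more to hit its cap of 50 → 110 left.
Give Park Build 40 more to hit its cap of 50 → 70 left.
Tutoring: +55 to 55 (cap) → 15 left.
Meals has room for 40 more but only 15 remain, so it gets 20.
Total = 100×50 + 270×35 + 90×55 + 150×50 + 70×20 + 220×35 + 170×85 = 50450.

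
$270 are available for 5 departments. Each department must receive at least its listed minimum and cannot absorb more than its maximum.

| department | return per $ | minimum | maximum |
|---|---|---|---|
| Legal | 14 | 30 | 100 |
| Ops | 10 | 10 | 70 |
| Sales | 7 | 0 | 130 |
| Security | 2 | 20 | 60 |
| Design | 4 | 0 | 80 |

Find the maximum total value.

Meeting every minimum uses 30+10+0+20+0 = 60 $, leaving 210.
Order the departments by return per $: Legal 14 > Ops 10 > Sales 7 > Design 4 > Security 2.
Give Legal 70 more to hit its cap of 100 ; 140 left.
Ops takes 60 more to reach its cap of 70 ; 80 left.
Only 80 left; Sales takes them to reach 80.
Total = 14×100 + 10×70 + 7×80 + 2×20 = 2700.

2700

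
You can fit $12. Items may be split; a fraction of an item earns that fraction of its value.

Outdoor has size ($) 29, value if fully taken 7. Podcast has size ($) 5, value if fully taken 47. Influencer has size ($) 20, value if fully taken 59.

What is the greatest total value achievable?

Rank by value-to-size ratio: Podcast 47/5≈9.4, Influencer 59/20≈2.95, Outdoor 7/29≈0.241.
Take all of Podcast (5 $, value 47) ; 7 $ left.
Only 7 $ remain; take 7/20 of Influencer for value 59×7/20 = 20.65.
Total value = 67.65.

67.65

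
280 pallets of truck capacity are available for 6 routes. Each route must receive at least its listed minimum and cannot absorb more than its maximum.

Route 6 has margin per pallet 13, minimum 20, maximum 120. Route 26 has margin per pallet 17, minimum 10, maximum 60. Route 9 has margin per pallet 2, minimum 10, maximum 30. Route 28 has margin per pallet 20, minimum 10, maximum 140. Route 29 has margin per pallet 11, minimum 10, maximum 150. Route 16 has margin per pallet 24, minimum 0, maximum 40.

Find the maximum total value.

5170

Meeting every minimum uses 20+10+10+10+10+0 = 60 pallets, leaving 220.
Order the routes by margin per pallet: Route 16 24 > Route 28 20 > Route 26 17 > Route 6 13 > Route 29 11 > Route 9 2.
Give Route 16 40 more to hit its cap of 40 ; 180 left.
Give Route 28 130 more to hit its cap of 140 ; 50 left.
Give Route 26 50 more to hit its cap of 60 ; 0 left.
Total = 13×20 + 17×60 + 2×10 + 20×140 + 11×10 + 24×40 = 5170.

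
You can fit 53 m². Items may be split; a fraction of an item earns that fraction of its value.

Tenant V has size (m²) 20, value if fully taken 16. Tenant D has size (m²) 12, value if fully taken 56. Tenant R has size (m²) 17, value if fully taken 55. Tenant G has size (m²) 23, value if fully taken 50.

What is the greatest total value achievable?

Sort by value density: Tenant D 56/12≈4.67, Tenant R 55/17≈3.24, Tenant G 50/23≈2.17, Tenant V 16/20≈0.8.
All 12 m² of Tenant D fit (value 56) — 41 remain.
Tenant R: take in full, 17 m² for value 55 — 24 left.
Take all of Tenant G (23 m², value 50) — 1 m² left.
Only 1 m² remain; take 1/20 of Tenant V for value 16×1/20 = 0.8.
Total value = 161.8.

161.8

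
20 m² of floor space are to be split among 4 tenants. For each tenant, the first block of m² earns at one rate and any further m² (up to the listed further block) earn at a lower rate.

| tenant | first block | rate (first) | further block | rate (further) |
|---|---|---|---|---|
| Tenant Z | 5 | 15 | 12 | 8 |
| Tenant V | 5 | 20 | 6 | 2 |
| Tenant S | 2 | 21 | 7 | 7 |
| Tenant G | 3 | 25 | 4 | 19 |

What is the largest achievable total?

376

Treat each block as its own option and order by rate: Tenant G/T1 25 > Tenant S/T1 21 > Tenant V/T1 20 > Tenant G/T2 19 > Tenant Z/T1 15 > Tenant Z/T2 8 > Tenant S/T2 7 > Tenant V/T2 2.
Tenant G T1 at 25: fill all 3 → 17 left.
Tenant S/T1 (21): +2 → 15 left.
Tenant V T1 at 20: fill all 5 → 10 left.
Tenant G T2 at 19: fill all 4 → 6 left.
Tenant Z T1 at 15: fill all 5 → 1 left.
1 remain; put them into Tenant Z T2 at 8.
Total = 25×3 + 21×2 + 20×5 + 19×4 + 15×5 + 8×1 = 376.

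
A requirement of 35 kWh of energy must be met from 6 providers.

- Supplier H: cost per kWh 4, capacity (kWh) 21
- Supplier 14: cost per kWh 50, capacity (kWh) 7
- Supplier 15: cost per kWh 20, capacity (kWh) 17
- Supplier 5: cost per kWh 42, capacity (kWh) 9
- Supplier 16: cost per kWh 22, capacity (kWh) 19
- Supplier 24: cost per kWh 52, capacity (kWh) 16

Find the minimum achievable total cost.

Fill from the cheapest provider first.
Take 21 from Supplier H at 4 — need 14 more.
Supplier 15 (20): take the remaining 14 — done.
Supplier 16, Supplier 5, Supplier 14, Supplier 24: unused.
Cost = 21×4 + 14×20 = 364.

364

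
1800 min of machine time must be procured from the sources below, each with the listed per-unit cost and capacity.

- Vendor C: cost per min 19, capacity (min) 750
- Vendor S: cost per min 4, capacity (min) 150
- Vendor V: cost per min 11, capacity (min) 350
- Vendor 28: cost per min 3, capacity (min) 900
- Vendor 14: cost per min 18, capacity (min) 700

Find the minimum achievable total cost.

Fill from the cheapest source first.
Vendor 28 at 3: take all 900 min → 900 still needed.
Take 150 from Vendor S at 4 → need 750 more.
Take 350 from Vendor V at 11 → need 400 more.
Take 400 from Vendor 14 at 18 to finish.
Vendor C: unused.
Cost = 900×3 + 150×4 + 350×11 + 400×18 = 14350.

14350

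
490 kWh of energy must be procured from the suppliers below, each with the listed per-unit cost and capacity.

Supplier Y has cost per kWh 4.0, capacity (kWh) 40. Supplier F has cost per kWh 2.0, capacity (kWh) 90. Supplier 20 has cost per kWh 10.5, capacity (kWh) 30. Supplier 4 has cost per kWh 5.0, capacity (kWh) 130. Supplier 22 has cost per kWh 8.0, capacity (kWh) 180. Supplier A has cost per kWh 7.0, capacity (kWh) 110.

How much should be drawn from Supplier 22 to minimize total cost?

Cheapest first:
Supplier F at 2.0: take all 90 kWh ; 400 still needed.
Take 40 from Supplier Y at 4.0 ; need 360 more.
Supplier 4 at 5.0: take all 130 kWh ; 230 still needed.
Supplier A at 7.0: take all 110 kWh ; 120 still needed.
Supplier 22 at 8.0: take 120 of its 180 ; requirement met.
Supplier 20: unused.

120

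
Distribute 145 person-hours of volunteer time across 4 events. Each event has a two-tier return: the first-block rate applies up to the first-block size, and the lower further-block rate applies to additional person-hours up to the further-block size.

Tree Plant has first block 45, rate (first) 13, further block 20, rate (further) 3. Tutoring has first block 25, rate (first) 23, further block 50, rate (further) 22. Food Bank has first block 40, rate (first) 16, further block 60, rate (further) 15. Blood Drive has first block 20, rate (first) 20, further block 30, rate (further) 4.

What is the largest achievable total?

Order all 8 blocks by rate: Tutoring/tier1 23 > Tutoring/tier2 22 > Blood Drive/tier1 20 > Food Bank/tier1 16 > Food Bank/tier2 15 > Tree Plant/tier1 13 > Blood Drive/tier2 4 > Tree Plant/tier2 3.
Fill Tutoring tier1 block (25 at 23) ; 120 left.
Tutoring tier2 at 22: fill all 50 ; 70 left.
Blood Drive/tier1 (20): +20 ; 50 left.
Food Bank tier1 at 16: fill all 40 ; 10 left.
Food Bank tier2 at 15: only 10 left, fill 10.
Total = 23×25 + 22×50 + 20×20 + 16×40 + 15×10 = 2865.

2865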